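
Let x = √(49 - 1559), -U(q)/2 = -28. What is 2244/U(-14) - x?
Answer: 561/14 - I*√1510 ≈ 40.071 - 38.859*I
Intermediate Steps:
U(q) = 56 (U(q) = -2*(-28) = 56)
x = I*√1510 (x = √(-1510) = I*√1510 ≈ 38.859*I)
2244/U(-14) - x = 2244/56 - I*√1510 = 2244*(1/56) - I*√1510 = 561/14 - I*√1510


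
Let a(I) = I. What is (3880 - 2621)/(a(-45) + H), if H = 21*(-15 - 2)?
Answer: -1259/402 ≈ -3.1318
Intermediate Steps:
H = -357 (H = 21*(-17) = -357)
(3880 - 2621)/(a(-45) + H) = (3880 - 2621)/(-45 - 357) = 1259/(-402) = 1259*(-1/402) = -1259/402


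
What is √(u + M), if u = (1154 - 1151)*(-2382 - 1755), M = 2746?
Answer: I*√9665 ≈ 98.311*I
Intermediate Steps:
u = -12411 (u = 3*(-4137) = -12411)
√(u + M) = √(-12411 + 2746) = √(-9665) = I*√9665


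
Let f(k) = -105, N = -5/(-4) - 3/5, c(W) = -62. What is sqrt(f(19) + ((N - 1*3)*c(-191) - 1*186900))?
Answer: I*sqrt(18685930)/10 ≈ 432.27*I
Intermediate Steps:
N = 13/20 (N = -5*(-1/4) - 3*1/5 = 5/4 - 3/5 = 13/20 ≈ 0.65000)
sqrt(f(19) + ((N - 1*3)*c(-191) - 1*186900)) = sqrt(-105 + ((13/20 - 1*3)*(-62) - 1*186900)) = sqrt(-105 + ((13/20 - 3)*(-62) - 186900)) = sqrt(-105 + (-47/20*(-62) - 186900)) = sqrt(-105 + (1457/10 - 186900)) = sqrt(-105 - 1867543/10) = sqrt(-1868593/10) = I*sqrt(18685930)/10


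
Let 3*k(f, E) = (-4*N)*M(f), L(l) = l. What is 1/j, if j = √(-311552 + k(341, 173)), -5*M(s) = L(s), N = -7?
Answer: -I*√17560605/2341414 ≈ -0.0017897*I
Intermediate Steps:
M(s) = -s/5
k(f, E) = -28*f/15 (k(f, E) = ((-4*(-7))*(-f/5))/3 = (28*(-f/5))/3 = (-28*f/5)/3 = -28*f/15)
j = 2*I*√17560605/15 (j = √(-311552 - 28/15*341) = √(-311552 - 9548/15) = √(-4682828/15) = 2*I*√17560605/15 ≈ 558.74*I)
1/j = 1/(2*I*√17560605/15) = -I*√17560605/2341414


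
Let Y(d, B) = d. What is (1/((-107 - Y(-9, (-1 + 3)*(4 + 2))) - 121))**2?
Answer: 1/47961 ≈ 2.0850e-5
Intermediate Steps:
(1/((-107 - Y(-9, (-1 + 3)*(4 + 2))) - 121))**2 = (1/((-107 - 1*(-9)) - 121))**2 = (1/((-107 + 9) - 121))**2 = (1/(-98 - 121))**2 = (1/(-219))**2 = (-1/219)**2 = 1/47961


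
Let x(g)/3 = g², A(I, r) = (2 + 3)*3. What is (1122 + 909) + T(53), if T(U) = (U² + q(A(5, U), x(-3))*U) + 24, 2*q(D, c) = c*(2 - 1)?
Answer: 11159/2 ≈ 5579.5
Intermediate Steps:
A(I, r) = 15 (A(I, r) = 5*3 = 15)
x(g) = 3*g²
q(D, c) = c/2 (q(D, c) = (c*(2 - 1))/2 = (c*1)/2 = c/2)
T(U) = 24 + U² + 27*U/2 (T(U) = (U² + ((3*(-3)²)/2)*U) + 24 = (U² + ((3*9)/2)*U) + 24 = (U² + ((½)*27)*U) + 24 = (U² + 27*U/2) + 24 = 24 + U² + 27*U/2)
(1122 + 909) + T(53) = (1122 + 909) + (24 + 53² + (27/2)*53) = 2031 + (24 + 2809 + 1431/2) = 2031 + 7097/2 = 11159/2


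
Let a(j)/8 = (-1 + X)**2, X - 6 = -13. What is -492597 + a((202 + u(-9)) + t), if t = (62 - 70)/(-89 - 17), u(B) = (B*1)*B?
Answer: -492085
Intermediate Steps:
X = -7 (X = 6 - 13 = -7)
u(B) = B**2 (u(B) = B*B = B**2)
t = 4/53 (t = -8/(-106) = -8*(-1/106) = 4/53 ≈ 0.075472)
a(j) = 512 (a(j) = 8*(-1 - 7)**2 = 8*(-8)**2 = 8*64 = 512)
-492597 + a((202 + u(-9)) + t) = -492597 + 512 = -492085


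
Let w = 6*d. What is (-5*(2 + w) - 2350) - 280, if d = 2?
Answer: -2700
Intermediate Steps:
w = 12 (w = 6*2 = 12)
(-5*(2 + w) - 2350) - 280 = (-5*(2 + 12) - 2350) - 280 = (-5*14 - 2350) - 280 = (-70 - 2350) - 280 = -2420 - 280 = -2700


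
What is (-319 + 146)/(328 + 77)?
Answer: -173/405 ≈ -0.42716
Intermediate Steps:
(-319 + 146)/(328 + 77) = -173/405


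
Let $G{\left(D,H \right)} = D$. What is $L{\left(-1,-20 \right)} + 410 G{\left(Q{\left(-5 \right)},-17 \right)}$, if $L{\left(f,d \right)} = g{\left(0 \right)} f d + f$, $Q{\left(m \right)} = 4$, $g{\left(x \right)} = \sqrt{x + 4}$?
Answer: $1679$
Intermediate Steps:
$g{\left(x \right)} = \sqrt{4 + x}$
$L{\left(f,d \right)} = f + 2 d f$ ($L{\left(f,d \right)} = \sqrt{4 + 0} f d + f = \sqrt{4} f d + f = 2 f d + f = 2 d f + f = f + 2 d f$)
$L{\left(-1,-20 \right)} + 410 G{\left(Q{\left(-5 \right)},-17 \right)} = - (1 + 2 \left(-20\right)) + 410 \cdot 4 = - (1 - 40) + 1640 = \left(-1\right) \left(-39\right) + 1640 = 39 + 1640 = 1679$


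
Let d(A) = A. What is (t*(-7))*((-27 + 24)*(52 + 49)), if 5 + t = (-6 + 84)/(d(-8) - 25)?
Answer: -171801/11 ≈ -15618.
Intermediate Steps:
t = -81/11 (t = -5 + (-6 + 84)/(-8 - 25) = -5 + 78/(-33) = -5 + 78*(-1/33) = -5 - 26/11 = -81/11 ≈ -7.3636)
(t*(-7))*((-27 + 24)*(52 + 49)) = (-81/11*(-7))*((-27 + 24)*(52 + 49)) = 567*(-3*101)/11 = (567/11)*(-303) = -171801/11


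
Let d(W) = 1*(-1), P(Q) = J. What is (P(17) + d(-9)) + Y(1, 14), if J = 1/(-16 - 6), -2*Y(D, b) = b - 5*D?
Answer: -61/11 ≈ -5.5455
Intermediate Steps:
Y(D, b) = -b/2 + 5*D/2 (Y(D, b) = -(b - 5*D)/2 = -b/2 + 5*D/2)
J = -1/22 (J = 1/(-22) = -1/22 ≈ -0.045455)
P(Q) = -1/22
d(W) = -1
(P(17) + d(-9)) + Y(1, 14) = (-1/22 - 1) + (-½*14 + (5/2)*1) = -23/22 + (-7 + 5/2) = -23/22 - 9/2 = -61/11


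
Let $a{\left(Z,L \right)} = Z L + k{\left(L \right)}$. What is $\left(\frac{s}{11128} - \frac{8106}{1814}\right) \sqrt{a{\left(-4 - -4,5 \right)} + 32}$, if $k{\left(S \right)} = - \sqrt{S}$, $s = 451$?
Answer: $- \frac{44692727 \sqrt{32 - \sqrt{5}}}{10093096} \approx -24.158$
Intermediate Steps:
$a{\left(Z,L \right)} = - \sqrt{L} + L Z$ ($a{\left(Z,L \right)} = Z L - \sqrt{L} = L Z - \sqrt{L} = - \sqrt{L} + L Z$)
$\left(\frac{s}{11128} - \frac{8106}{1814}\right) \sqrt{a{\left(-4 - -4,5 \right)} + 32} = \left(\frac{451}{11128} - \frac{8106}{1814}\right) \sqrt{\left(- \sqrt{5} + 5 \left(-4 - -4\right)\right) + 32} = \left(451 \cdot \frac{1}{11128} - \frac{4053}{907}\right) \sqrt{\left(- \sqrt{5} + 5 \left(-4 + 4\right)\right) + 32} = \left(\frac{451}{11128} - \frac{4053}{907}\right) \sqrt{\left(- \sqrt{5} + 5 \cdot 0\right) + 32} = - \frac{44692727 \sqrt{\left(- \sqrt{5} + 0\right) + 32}}{10093096} = - \frac{44692727 \sqrt{- \sqrt{5} + 32}}{10093096} = - \frac{44692727 \sqrt{32 - \sqrt{5}}}{10093096}$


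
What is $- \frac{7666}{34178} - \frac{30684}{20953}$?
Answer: $- \frac{26290075}{15568079} \approx -1.6887$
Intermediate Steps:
$- \frac{7666}{34178} - \frac{30684}{20953} = \left(-7666\right) \frac{1}{34178} - \frac{30684}{20953} = - \frac{3833}{17089} - \frac{30684}{20953} = - \frac{26290075}{15568079}$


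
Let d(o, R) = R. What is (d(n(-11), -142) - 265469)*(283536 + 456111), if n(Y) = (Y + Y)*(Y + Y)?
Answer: -196458379317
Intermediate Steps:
n(Y) = 4*Y² (n(Y) = (2*Y)*(2*Y) = 4*Y²)
(d(n(-11), -142) - 265469)*(283536 + 456111) = (-142 - 265469)*(283536 + 456111) = -265611*739647 = -196458379317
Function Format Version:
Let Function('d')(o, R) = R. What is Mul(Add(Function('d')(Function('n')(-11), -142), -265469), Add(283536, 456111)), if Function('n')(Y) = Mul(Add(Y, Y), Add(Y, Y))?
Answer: -196458379317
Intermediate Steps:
Function('n')(Y) = Mul(4, Pow(Y, 2)) (Function('n')(Y) = Mul(Mul(2, Y), Mul(2, Y)) = Mul(4, Pow(Y, 2)))
Mul(Add(Function('d')(Function('n')(-11), -142), -265469), Add(283536, 456111)) = Mul(Add(-142, -265469), Add(283536, 456111)) = Mul(-265611, 739647) = -196458379317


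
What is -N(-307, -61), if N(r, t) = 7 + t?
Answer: 54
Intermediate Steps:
-N(-307, -61) = -(7 - 61) = -1*(-54) = 54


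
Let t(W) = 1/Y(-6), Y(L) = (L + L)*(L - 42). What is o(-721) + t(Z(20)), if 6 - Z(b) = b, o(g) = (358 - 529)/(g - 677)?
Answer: 16649/134208 ≈ 0.12405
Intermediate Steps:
Y(L) = 2*L*(-42 + L) (Y(L) = (2*L)*(-42 + L) = 2*L*(-42 + L))
o(g) = -171/(-677 + g)
Z(b) = 6 - b
t(W) = 1/576 (t(W) = 1/(2*(-6)*(-42 - 6)) = 1/(2*(-6)*(-48)) = 1/576)
o(-721) + t(Z(20)) = -171/(-677 - 721) + 1/576 = -171/(-1398) + 1/576 = -171*(-1/1398) + 1/576 = 57/466 + 1/576 = 16649/134208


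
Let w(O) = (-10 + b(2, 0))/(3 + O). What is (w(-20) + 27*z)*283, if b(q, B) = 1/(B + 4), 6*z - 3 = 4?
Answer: 617223/68 ≈ 9076.8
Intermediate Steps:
z = 7/6 (z = ½ + (⅙)*4 = ½ + ⅔ = 7/6 ≈ 1.1667)
b(q, B) = 1/(4 + B)
w(O) = -39/(4*(3 + O)) (w(O) = (-10 + 1/(4 + 0))/(3 + O) = (-10 + 1/4)/(3 + O) = (-10 + ¼)/(3 + O) = -39/(4*(3 + O)))
(w(-20) + 27*z)*283 = (-39/(12 + 4*(-20)) + 27*(7/6))*283 = (-39/(12 - 80) + 63/2)*283 = (-39/(-68) + 63/2)*283 = (-39*(-1/68) + 63/2)*283 = (39/68 + 63/2)*283 = (2181/68)*283 = 617223/68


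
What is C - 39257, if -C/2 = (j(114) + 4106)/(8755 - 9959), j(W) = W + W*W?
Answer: -11807749/301 ≈ -39228.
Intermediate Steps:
j(W) = W + W²
C = 8608/301 (C = -2*(114*(1 + 114) + 4106)/(8755 - 9959) = -2*(114*115 + 4106)/(-1204) = -2*(13110 + 4106)*(-1)/1204 = -34432*(-1)/1204 = -2*(-4304/301) = 8608/301 ≈ 28.598)
C - 39257 = 8608/301 - 39257 = -11807749/301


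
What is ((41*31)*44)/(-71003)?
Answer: -55924/71003 ≈ -0.78763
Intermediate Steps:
((41*31)*44)/(-71003) = (1271*44)*(-1/71003) = 55924*(-1/71003) = -55924/71003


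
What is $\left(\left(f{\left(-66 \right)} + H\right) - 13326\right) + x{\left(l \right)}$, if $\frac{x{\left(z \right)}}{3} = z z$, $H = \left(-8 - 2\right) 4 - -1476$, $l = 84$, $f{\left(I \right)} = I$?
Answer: $9212$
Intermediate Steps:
$H = 1436$ ($H = \left(-8 - 2\right) 4 + 1476 = \left(-10\right) 4 + 1476 = -40 + 1476 = 1436$)
$x{\left(z \right)} = 3 z^{2}$ ($x{\left(z \right)} = 3 z z = 3 z^{2}$)
$\left(\left(f{\left(-66 \right)} + H\right) - 13326\right) + x{\left(l \right)} = \left(\left(-66 + 1436\right) - 13326\right) + 3 \cdot 84^{2} = \left(1370 - 13326\right) + 3 \cdot 7056 = -11956 + 21168 = 9212$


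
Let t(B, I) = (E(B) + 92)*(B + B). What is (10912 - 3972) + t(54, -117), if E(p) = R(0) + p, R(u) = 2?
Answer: 22924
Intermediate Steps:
E(p) = 2 + p
t(B, I) = 2*B*(94 + B) (t(B, I) = ((2 + B) + 92)*(B + B) = (94 + B)*(2*B) = 2*B*(94 + B))
(10912 - 3972) + t(54, -117) = (10912 - 3972) + 2*54*(94 + 54) = 6940 + 2*54*148 = 6940 + 15984 = 22924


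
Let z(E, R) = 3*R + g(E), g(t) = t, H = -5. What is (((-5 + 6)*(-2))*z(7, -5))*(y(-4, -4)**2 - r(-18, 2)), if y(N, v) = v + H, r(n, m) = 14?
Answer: 1072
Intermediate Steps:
y(N, v) = -5 + v (y(N, v) = v - 5 = -5 + v)
z(E, R) = E + 3*R (z(E, R) = 3*R + E = E + 3*R)
(((-5 + 6)*(-2))*z(7, -5))*(y(-4, -4)**2 - r(-18, 2)) = (((-5 + 6)*(-2))*(7 + 3*(-5)))*((-5 - 4)**2 - 1*14) = ((1*(-2))*(7 - 15))*((-9)**2 - 14) = (-2*(-8))*(81 - 14) = 16*67 = 1072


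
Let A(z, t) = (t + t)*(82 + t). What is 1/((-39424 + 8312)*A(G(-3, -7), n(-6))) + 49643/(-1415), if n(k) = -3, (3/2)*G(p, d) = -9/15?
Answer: -732089688169/20867129520 ≈ -35.083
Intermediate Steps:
G(p, d) = -2/5 (G(p, d) = 2*(-9/15)/3 = 2*(-9*1/15)/3 = (2/3)*(-3/5) = -2/5)
A(z, t) = 2*t*(82 + t) (A(z, t) = (2*t)*(82 + t) = 2*t*(82 + t))
1/((-39424 + 8312)*A(G(-3, -7), n(-6))) + 49643/(-1415) = 1/((-39424 + 8312)*((2*(-3)*(82 - 3)))) + 49643/(-1415) = 1/((-31112)*((2*(-3)*79))) + 49643*(-1/1415) = -1/31112/(-474) - 49643/1415 = -1/31112*(-1/474) - 49643/1415 = 1/14747088 - 49643/1415 = -732089688169/20867129520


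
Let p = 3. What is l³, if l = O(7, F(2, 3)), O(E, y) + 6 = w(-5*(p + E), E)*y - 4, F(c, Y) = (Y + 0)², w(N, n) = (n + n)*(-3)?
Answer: -58411072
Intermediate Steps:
w(N, n) = -6*n (w(N, n) = (2*n)*(-3) = -6*n)
F(c, Y) = Y²
O(E, y) = -10 - 6*E*y (O(E, y) = -6 + ((-6*E)*y - 4) = -6 + (-6*E*y - 4) = -6 + (-4 - 6*E*y) = -10 - 6*E*y)
l = -388 (l = -10 - 6*7*3² = -10 - 6*7*9 = -10 - 378 = -388)
l³ = (-388)³ = -58411072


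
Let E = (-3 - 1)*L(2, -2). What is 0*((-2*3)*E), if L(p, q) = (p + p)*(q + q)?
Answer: 0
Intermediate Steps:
L(p, q) = 4*p*q (L(p, q) = (2*p)*(2*q) = 4*p*q)
E = 64 (E = (-3 - 1)*(4*2*(-2)) = -4*(-16) = 64)
0*((-2*3)*E) = 0*(-2*3*64) = 0*(-6*64) = 0*(-384) = 0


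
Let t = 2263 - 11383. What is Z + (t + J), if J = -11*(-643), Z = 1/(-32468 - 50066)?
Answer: -168947099/82534 ≈ -2047.0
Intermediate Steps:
Z = -1/82534 (Z = 1/(-82534) = -1/82534 ≈ -1.2116e-5)
J = 7073
t = -9120
Z + (t + J) = -1/82534 + (-9120 + 7073) = -1/82534 - 2047 = -168947099/82534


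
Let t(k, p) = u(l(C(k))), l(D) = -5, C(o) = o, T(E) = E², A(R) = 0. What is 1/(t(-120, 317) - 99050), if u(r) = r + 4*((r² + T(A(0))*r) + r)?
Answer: -1/98975 ≈ -1.0104e-5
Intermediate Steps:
u(r) = 4*r² + 5*r (u(r) = r + 4*((r² + 0²*r) + r) = r + 4*((r² + 0*r) + r) = r + 4*((r² + 0) + r) = r + 4*(r² + r) = r + 4*(r + r²) = r + (4*r + 4*r²) = 4*r² + 5*r)
t(k, p) = 75 (t(k, p) = -5*(5 + 4*(-5)) = -5*(5 - 20) = -5*(-15) = 75)
1/(t(-120, 317) - 99050) = 1/(75 - 99050) = 1/(-98975) = -1/98975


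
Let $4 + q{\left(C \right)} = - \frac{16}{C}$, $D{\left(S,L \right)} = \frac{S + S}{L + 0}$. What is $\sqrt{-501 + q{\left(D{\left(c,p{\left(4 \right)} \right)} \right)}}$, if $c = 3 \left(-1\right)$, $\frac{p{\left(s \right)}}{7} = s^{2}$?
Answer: $\frac{i \sqrt{1857}}{3} \approx 14.364 i$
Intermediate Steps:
$p{\left(s \right)} = 7 s^{2}$
$c = -3$
$D{\left(S,L \right)} = \frac{2 S}{L}$
$q{\left(C \right)} = -4 - \frac{16}{C}$
$\sqrt{-501 + q{\left(D{\left(c,p{\left(4 \right)} \right)} \right)}} = \sqrt{-501 - \left(4 + \frac{16}{2 \left(-3\right) \frac{1}{7 \cdot 4^{2}}}\right)} = \sqrt{-501 - \left(4 + \frac{16}{2 \left(-3\right) \frac{1}{7 \cdot 16}}\right)} = \sqrt{-501 - \left(4 + \frac{16}{2 \left(-3\right) \frac{1}{112}}\right)} = \sqrt{-501 - \left(4 + \frac{16}{- \frac{3}{56}}\right)} = \sqrt{-501 - - \frac{884}{3}} = \sqrt{-501 + \left(-4 + \frac{896}{3}\right)} = \sqrt{-501 + \frac{884}{3}} = \sqrt{- \frac{619}{3}} = \frac{i \sqrt{1857}}{3}$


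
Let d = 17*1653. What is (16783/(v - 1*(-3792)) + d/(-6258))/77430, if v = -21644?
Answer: -33704837/480572805160 ≈ -7.0135e-5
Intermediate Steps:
d = 28101
(16783/(v - 1*(-3792)) + d/(-6258))/77430 = (16783/(-21644 - 1*(-3792)) + 28101/(-6258))/77430 = (16783/(-21644 + 3792) + 28101*(-1/6258))*(1/77430) = (16783/(-17852) - 9367/2086)*(1/77430) = (16783*(-1/17852) - 9367/2086)*(1/77430) = (-16783/17852 - 9367/2086)*(1/77430) = -101114511/18619636*1/77430 = -33704837/480572805160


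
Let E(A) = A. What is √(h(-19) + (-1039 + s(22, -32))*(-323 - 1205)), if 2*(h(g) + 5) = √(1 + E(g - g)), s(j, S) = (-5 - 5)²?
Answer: 5*√229566/2 ≈ 1197.8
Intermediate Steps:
s(j, S) = 100 (s(j, S) = (-10)² = 100)
h(g) = -9/2 (h(g) = -5 + √(1 + (g - g))/2 = -5 + √(1 + 0)/2 = -5 + √1/2 = -5 + (½)*1 = -5 + ½ = -9/2)
√(h(-19) + (-1039 + s(22, -32))*(-323 - 1205)) = √(-9/2 + (-1039 + 100)*(-323 - 1205)) = √(-9/2 - 939*(-1528)) = √(-9/2 + 1434792) = √(2869575/2) = 5*√229566/2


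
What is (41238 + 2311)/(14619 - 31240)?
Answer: -3959/1511 ≈ -2.6201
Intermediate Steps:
(41238 + 2311)/(14619 - 31240) = 43549/(-16621) = 43549*(-1/16621) = -3959/1511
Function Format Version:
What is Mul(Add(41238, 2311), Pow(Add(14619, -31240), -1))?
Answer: Rational(-3959, 1511) ≈ -2.6201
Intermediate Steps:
Mul(Add(41238, 2311), Pow(Add(14619, -31240), -1)) = Mul(43549, Pow(-16621, -1)) = Mul(43549, Rational(-1, 16621)) = Rational(-3959, 1511)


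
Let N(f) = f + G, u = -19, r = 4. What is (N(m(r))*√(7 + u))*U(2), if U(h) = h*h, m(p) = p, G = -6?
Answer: -16*I*√3 ≈ -27.713*I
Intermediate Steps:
U(h) = h²
N(f) = -6 + f (N(f) = f - 6 = -6 + f)
(N(m(r))*√(7 + u))*U(2) = ((-6 + 4)*√(7 - 19))*2² = -4*I*√3*4 = -16*I*√3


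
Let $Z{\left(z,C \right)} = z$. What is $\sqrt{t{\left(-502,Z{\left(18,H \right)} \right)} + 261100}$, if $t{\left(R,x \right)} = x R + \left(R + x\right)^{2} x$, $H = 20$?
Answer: $8 \sqrt{69823} \approx 2113.9$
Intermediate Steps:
$t{\left(R,x \right)} = R x + x \left(R + x\right)^{2}$
$\sqrt{t{\left(-502,Z{\left(18,H \right)} \right)} + 261100} = \sqrt{18 \left(-502 + \left(-502 + 18\right)^{2}\right) + 261100} = \sqrt{18 \left(-502 + \left(-484\right)^{2}\right) + 261100} = \sqrt{18 \left(-502 + 234256\right) + 261100} = \sqrt{18 \cdot 233754 + 261100} = \sqrt{4207572 + 261100} = \sqrt{4468672} = 8 \sqrt{69823}$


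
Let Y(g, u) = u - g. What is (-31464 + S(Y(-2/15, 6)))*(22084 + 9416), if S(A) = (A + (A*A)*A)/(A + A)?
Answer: -990507770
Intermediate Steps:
S(A) = (A + A³)/(2*A) (S(A) = (A + A²*A)/((2*A)) = (A + A³)*(1/(2*A)) = (A + A³)/(2*A))
(-31464 + S(Y(-2/15, 6)))*(22084 + 9416) = (-31464 + (½ + (6 - (-2)/15)²/2))*(22084 + 9416) = (-31464 + (½ + (6 - (-2)/15)²/2))*31500 = (-31464 + (½ + (6 - 1*(-2/15))²/2))*31500 = (-31464 + (½ + (6 + 2/15)²/2))*31500 = (-31464 + (½ + (92/15)²/2))*31500 = (-31464 + (½ + (½)*(8464/225)))*31500 = (-31464 + (½ + 4232/225))*31500 = (-31464 + 8689/450)*31500 = -14150111/450*31500 = -990507770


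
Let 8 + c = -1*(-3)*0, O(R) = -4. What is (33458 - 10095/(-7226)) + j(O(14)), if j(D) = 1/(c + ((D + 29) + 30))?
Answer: 11363554567/339622 ≈ 33459.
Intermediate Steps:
c = -8 (c = -8 - 1*(-3)*0 = -8 + 3*0 = -8 + 0 = -8)
j(D) = 1/(51 + D) (j(D) = 1/(-8 + ((D + 29) + 30)) = 1/(-8 + ((29 + D) + 30)) = 1/(-8 + (59 + D)) = 1/(51 + D))
(33458 - 10095/(-7226)) + j(O(14)) = (33458 - 10095/(-7226)) + 1/(51 - 4) = (33458 - 10095*(-1/7226)) + 1/47 = (33458 + 10095/7226) + 1/47 = 241777603/7226 + 1/47 = 11363554567/339622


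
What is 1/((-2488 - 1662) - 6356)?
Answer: -1/10506 ≈ -9.5184e-5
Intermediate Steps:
1/((-2488 - 1662) - 6356) = 1/(-4150 - 6356) = 1/(-10506) = -1/10506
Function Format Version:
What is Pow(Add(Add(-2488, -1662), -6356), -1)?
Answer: Rational(-1, 10506) ≈ -9.5184e-5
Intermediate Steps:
Pow(Add(Add(-2488, -1662), -6356), -1) = Pow(Add(-4150, -6356), -1) = Pow(-10506, -1) = Rational(-1, 10506)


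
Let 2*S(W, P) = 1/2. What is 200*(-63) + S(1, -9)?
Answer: -50399/4 ≈ -12600.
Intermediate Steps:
S(W, P) = 1/4 (S(W, P) = (1/2)/2 = (1/2)*(1/2) = 1/4)
200*(-63) + S(1, -9) = 200*(-63) + 1/4 = -12600 + 1/4 = -50399/4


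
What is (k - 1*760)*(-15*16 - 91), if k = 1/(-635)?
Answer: 159740931/635 ≈ 2.5156e+5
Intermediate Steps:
k = -1/635 ≈ -0.0015748
(k - 1*760)*(-15*16 - 91) = (-1/635 - 1*760)*(-15*16 - 91) = (-1/635 - 760)*(-240 - 91) = -482601/635*(-331) = 159740931/635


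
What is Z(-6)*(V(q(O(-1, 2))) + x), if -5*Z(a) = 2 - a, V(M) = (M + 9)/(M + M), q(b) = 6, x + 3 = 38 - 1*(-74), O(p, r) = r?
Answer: -882/5 ≈ -176.40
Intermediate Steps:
x = 109 (x = -3 + (38 - 1*(-74)) = -3 + (38 + 74) = -3 + 112 = 109)
V(M) = (9 + M)/(2*M) (V(M) = (9 + M)/((2*M)) = (9 + M)*(1/(2*M)) = (9 + M)/(2*M))
Z(a) = -⅖ + a/5 (Z(a) = -(2 - a)/5 = -⅖ + a/5)
Z(-6)*(V(q(O(-1, 2))) + x) = (-⅖ + (⅕)*(-6))*((½)*(9 + 6)/6 + 109) = (-⅖ - 6/5)*((½)*(⅙)*15 + 109) = -8*(5/4 + 109)/5 = -8/5*441/4 = -882/5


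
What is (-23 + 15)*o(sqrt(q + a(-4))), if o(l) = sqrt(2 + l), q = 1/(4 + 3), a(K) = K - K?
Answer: -8*sqrt(98 + 7*sqrt(7))/7 ≈ -12.337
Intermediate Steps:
a(K) = 0
q = 1/7 ≈ 0.14286
(-23 + 15)*o(sqrt(q + a(-4))) = (-23 + 15)*sqrt(2 + sqrt(1/7 + 0)) = -8*sqrt(2 + sqrt(1/7)) = -8*sqrt(2 + sqrt(7)/7)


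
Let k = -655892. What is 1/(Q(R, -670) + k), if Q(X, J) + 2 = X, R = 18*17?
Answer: -1/655588 ≈ -1.5253e-6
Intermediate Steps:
R = 306
Q(X, J) = -2 + X
1/(Q(R, -670) + k) = 1/((-2 + 306) - 655892) = 1/(304 - 655892) = 1/(-655588) = -1/655588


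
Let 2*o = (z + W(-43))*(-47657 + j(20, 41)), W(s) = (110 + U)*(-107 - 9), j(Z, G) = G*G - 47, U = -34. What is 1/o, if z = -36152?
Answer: 1/1034781132 ≈ 9.6639e-10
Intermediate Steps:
j(Z, G) = -47 + G**2 (j(Z, G) = G**2 - 47 = -47 + G**2)
W(s) = -8816 (W(s) = (110 - 34)*(-107 - 9) = 76*(-116) = -8816)
o = 1034781132 (o = ((-36152 - 8816)*(-47657 + (-47 + 41**2)))/2 = (-44968*(-47657 + (-47 + 1681)))/2 = (-44968*(-47657 + 1634))/2 = (-44968*(-46023))/2 = (1/2)*2069562264 = 1034781132)
1/o = 1/1034781132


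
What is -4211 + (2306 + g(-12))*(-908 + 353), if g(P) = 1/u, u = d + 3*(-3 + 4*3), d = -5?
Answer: -28249457/22 ≈ -1.2841e+6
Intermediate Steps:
u = 22 (u = -5 + 3*(-3 + 4*3) = -5 + 3*(-3 + 12) = -5 + 3*9 = -5 + 27 = 22)
g(P) = 1/22
-4211 + (2306 + g(-12))*(-908 + 353) = -4211 + (2306 + 1/22)*(-908 + 353) = -4211 + (50733/22)*(-555) = -4211 - 28156815/22 = -28249457/22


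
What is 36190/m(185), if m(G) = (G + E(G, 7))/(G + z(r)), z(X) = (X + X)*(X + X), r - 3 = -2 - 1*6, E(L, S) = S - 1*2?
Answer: 54285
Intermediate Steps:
E(L, S) = -2 + S (E(L, S) = S - 2 = -2 + S)
r = -5 (r = 3 + (-2 - 1*6) = 3 + (-2 - 6) = 3 - 8 = -5)
z(X) = 4*X² (z(X) = (2*X)*(2*X) = 4*X²)
m(G) = (5 + G)/(100 + G) (m(G) = (G + (-2 + 7))/(G + 4*(-5)²) = (G + 5)/(G + 4*25) = (5 + G)/(G + 100) = (5 + G)/(100 + G))
36190/m(185) = 36190/(((5 + 185)/(100 + 185))) = 36190/((190/285)) = 36190/(((1/285)*190)) = 36190/(⅔) = 36190*(3/2) = 54285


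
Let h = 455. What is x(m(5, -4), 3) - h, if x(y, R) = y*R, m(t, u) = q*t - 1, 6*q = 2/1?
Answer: -453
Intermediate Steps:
q = ⅓ (q = (2/1)/6 = (2*1)/6 = (⅙)*2 = ⅓ ≈ 0.33333)
m(t, u) = -1 + t/3 (m(t, u) = t/3 - 1 = -1 + t/3)
x(y, R) = R*y
x(m(5, -4), 3) - h = 3*(-1 + (⅓)*5) - 1*455 = 3*(-1 + 5/3) - 455 = 3*(⅔) - 455 = 2 - 455 = -453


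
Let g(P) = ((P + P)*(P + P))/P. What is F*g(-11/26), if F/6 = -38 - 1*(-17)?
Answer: 2772/13 ≈ 213.23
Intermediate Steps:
F = -126 (F = 6*(-38 - 1*(-17)) = 6*(-38 + 17) = 6*(-21) = -126)
g(P) = 4*P (g(P) = ((2*P)*(2*P))/P = (4*P²)/P = 4*P)
F*g(-11/26) = -504*(-11/26) = -504*(-11*1/26) = -504*(-11)/26 = -126*(-22/13) = 2772/13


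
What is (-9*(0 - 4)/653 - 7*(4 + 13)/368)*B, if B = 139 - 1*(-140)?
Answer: -17984061/240304 ≈ -74.839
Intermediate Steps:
B = 279 (B = 139 + 140 = 279)
(-9*(0 - 4)/653 - 7*(4 + 13)/368)*B = (-9*(0 - 4)/653 - 7*(4 + 13)/368)*279 = (-9*(-4)*(1/653) - 7*17*(1/368))*279 = (36*(1/653) - 119*1/368)*279 = (36/653 - 119/368)*279 = -64459/240304*279 = -17984061/240304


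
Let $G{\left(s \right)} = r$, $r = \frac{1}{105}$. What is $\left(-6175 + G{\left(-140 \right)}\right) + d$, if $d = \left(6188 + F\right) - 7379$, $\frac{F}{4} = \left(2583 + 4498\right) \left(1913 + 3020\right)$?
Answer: $\frac{14670067231}{105} \approx 1.3971 \cdot 10^{8}$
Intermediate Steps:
$r = \frac{1}{105} \approx 0.0095238$
$F = 139722292$ ($F = 4 \left(2583 + 4498\right) \left(1913 + 3020\right) = 4 \cdot 7081 \cdot 4933 = 4 \cdot 34930573 = 139722292$)
$G{\left(s \right)} = \frac{1}{105}$
$d = 139721101$ ($d = \left(6188 + 139722292\right) - 7379 = 139728480 - 7379 = 139721101$)
$\left(-6175 + G{\left(-140 \right)}\right) + d = \left(-6175 + \frac{1}{105}\right) + 139721101 = - \frac{648374}{105} + 139721101 = \frac{14670067231}{105}$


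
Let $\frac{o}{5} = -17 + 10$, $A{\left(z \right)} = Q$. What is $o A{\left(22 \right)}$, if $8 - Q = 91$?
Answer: $2905$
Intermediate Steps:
$Q = -83$ ($Q = 8 - 91 = -83$)
$A{\left(z \right)} = -83$
$o = -35$ ($o = 5 \left(-17 + 10\right) = 5 \left(-7\right) = -35$)
$o A{\left(22 \right)} = \left(-35\right) \left(-83\right) = 2905$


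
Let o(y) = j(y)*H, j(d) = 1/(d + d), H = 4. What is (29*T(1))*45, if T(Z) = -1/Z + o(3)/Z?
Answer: -435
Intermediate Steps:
j(d) = 1/(2*d)
o(y) = 2/y (o(y) = (1/(2*y))*4 = 2/y)
T(Z) = -1/(3*Z) (T(Z) = -1/Z + (2/3)/Z = -1/Z + (2*(⅓))/Z = -1/Z + 2/(3*Z) = -1/(3*Z))
(29*T(1))*45 = (29*(-⅓/1))*45 = (29*(-⅓*1))*45 = (29*(-⅓))*45 = -29/3*45 = -435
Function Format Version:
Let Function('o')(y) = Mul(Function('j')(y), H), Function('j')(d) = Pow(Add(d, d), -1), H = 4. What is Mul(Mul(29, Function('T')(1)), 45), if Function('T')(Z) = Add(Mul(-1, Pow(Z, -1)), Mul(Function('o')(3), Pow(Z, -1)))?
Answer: -435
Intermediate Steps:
Function('j')(d) = Mul(Rational(1, 2), Pow(d, -1)) (Function('j')(d) = Pow(Mul(2, d), -1) = Mul(Rational(1, 2), Pow(d, -1)))
Function('o')(y) = Mul(2, Pow(y, -1)) (Function('o')(y) = Mul(Mul(Rational(1, 2), Pow(y, -1)), 4) = Mul(2, Pow(y, -1)))
Function('T')(Z) = Mul(Rational(-1, 3), Pow(Z, -1)) (Function('T')(Z) = Add(Mul(-1, Pow(Z, -1)), Mul(Mul(2, Pow(3, -1)), Pow(Z, -1))) = Add(Mul(-1, Pow(Z, -1)), Mul(Mul(2, Rational(1, 3)), Pow(Z, -1))) = Add(Mul(-1, Pow(Z, -1)), Mul(Rational(2, 3), Pow(Z, -1))) = Mul(Rational(-1, 3), Pow(Z, -1)))
Mul(Mul(29, Function('T')(1)), 45) = Mul(Mul(29, Mul(Rational(-1, 3), Pow(1, -1))), 45) = Mul(Mul(29, Mul(Rational(-1, 3), 1)), 45) = Mul(Mul(29, Rational(-1, 3)), 45) = Mul(Rational(-29, 3), 45) = -435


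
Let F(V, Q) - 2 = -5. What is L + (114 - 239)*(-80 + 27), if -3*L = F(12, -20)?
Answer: 6626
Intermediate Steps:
F(V, Q) = -3 (F(V, Q) = 2 - 5 = -3)
L = 1 (L = -⅓*(-3) = 1)
L + (114 - 239)*(-80 + 27) = 1 + (114 - 239)*(-80 + 27) = 1 - 125*(-53) = 1 + 6625 = 6626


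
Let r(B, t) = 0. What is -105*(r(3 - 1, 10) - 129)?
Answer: 13545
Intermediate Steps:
-105*(r(3 - 1, 10) - 129) = -105*(0 - 129) = -105*(-129) = 13545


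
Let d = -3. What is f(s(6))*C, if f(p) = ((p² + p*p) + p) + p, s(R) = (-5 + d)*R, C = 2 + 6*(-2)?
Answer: -45120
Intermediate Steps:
C = -10 (C = 2 - 12 = -10)
s(R) = -8*R (s(R) = (-5 - 3)*R = -8*R)
f(p) = 2*p + 2*p² (f(p) = ((p² + p²) + p) + p = (2*p² + p) + p = (p + 2*p²) + p = 2*p + 2*p²)
f(s(6))*C = (2*(-8*6)*(1 - 8*6))*(-10) = (2*(-48)*(1 - 48))*(-10) = (2*(-48)*(-47))*(-10) = 4512*(-10) = -45120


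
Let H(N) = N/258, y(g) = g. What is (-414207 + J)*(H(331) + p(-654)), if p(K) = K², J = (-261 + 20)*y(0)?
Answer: -15236060365071/86 ≈ -1.7716e+11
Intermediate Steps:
H(N) = N/258 (H(N) = N*(1/258) = N/258)
J = 0 (J = (-261 + 20)*0 = -241*0 = 0)
(-414207 + J)*(H(331) + p(-654)) = (-414207 + 0)*((1/258)*331 + (-654)²) = -414207*(331/258 + 427716) = -414207*110351059/258 = -15236060365071/86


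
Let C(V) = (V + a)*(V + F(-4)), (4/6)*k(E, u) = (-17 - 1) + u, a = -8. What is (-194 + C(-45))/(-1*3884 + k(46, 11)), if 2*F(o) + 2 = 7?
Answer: -4117/7789 ≈ -0.52857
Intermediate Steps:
F(o) = 5/2 (F(o) = -1 + (1/2)*7 = -1 + 7/2 = 5/2)
k(E, u) = -27 + 3*u/2 (k(E, u) = 3*((-17 - 1) + u)/2 = 3*(-18 + u)/2 = -27 + 3*u/2)
C(V) = (-8 + V)*(5/2 + V) (C(V) = (V - 8)*(V + 5/2) = (-8 + V)*(5/2 + V))
(-194 + C(-45))/(-1*3884 + k(46, 11)) = (-194 + (-20 + (-45)**2 - 11/2*(-45)))/(-1*3884 + (-27 + (3/2)*11)) = (-194 + (-20 + 2025 + 495/2))/(-3884 + (-27 + 33/2)) = (-194 + 4505/2)/(-3884 - 21/2) = 4117/(2*(-7789/2)) = (4117/2)*(-2/7789) = -4117/7789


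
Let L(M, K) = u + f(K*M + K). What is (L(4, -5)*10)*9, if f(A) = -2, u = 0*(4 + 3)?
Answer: -180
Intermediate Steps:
u = 0 (u = 0*7 = 0)
L(M, K) = -2 (L(M, K) = 0 - 2 = -2)
(L(4, -5)*10)*9 = -2*10*9 = -20*9 = -180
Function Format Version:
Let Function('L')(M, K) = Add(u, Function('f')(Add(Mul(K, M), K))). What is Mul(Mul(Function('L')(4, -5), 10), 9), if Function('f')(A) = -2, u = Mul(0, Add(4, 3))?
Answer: -180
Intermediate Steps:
u = 0 (u = Mul(0, 7) = 0)
Function('L')(M, K) = -2 (Function('L')(M, K) = Add(0, -2) = -2)
Mul(Mul(Function('L')(4, -5), 10), 9) = Mul(Mul(-2, 10), 9) = Mul(-20, 9) = -180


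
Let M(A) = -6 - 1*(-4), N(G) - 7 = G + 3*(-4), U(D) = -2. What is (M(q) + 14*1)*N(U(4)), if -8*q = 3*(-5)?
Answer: -84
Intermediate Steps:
N(G) = -5 + G (N(G) = 7 + (G + 3*(-4)) = 7 + (G - 12) = 7 + (-12 + G) = -5 + G)
q = 15/8 (q = -3*(-5)/8 = -⅛*(-15) = 15/8 ≈ 1.8750)
M(A) = -2 (M(A) = -6 + 4 = -2)
(M(q) + 14*1)*N(U(4)) = (-2 + 14*1)*(-5 - 2) = (-2 + 14)*(-7) = 12*(-7) = -84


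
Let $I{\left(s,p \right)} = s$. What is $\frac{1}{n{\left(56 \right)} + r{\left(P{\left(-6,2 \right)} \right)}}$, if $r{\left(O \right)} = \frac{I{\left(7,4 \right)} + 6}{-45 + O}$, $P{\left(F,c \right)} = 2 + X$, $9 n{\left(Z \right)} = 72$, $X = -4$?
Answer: $\frac{47}{363} \approx 0.12948$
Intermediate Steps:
$n{\left(Z \right)} = 8$ ($n{\left(Z \right)} = \frac{1}{9} \cdot 72 = 8$)
$P{\left(F,c \right)} = -2$ ($P{\left(F,c \right)} = 2 - 4 = -2$)
$r{\left(O \right)} = \frac{13}{-45 + O}$ ($r{\left(O \right)} = \frac{7 + 6}{-45 + O} = \frac{13}{-45 + O}$)
$\frac{1}{n{\left(56 \right)} + r{\left(P{\left(-6,2 \right)} \right)}} = \frac{1}{8 + \frac{13}{-45 - 2}} = \frac{1}{8 + \frac{13}{-47}} = \frac{1}{8 + 13 \left(- \frac{1}{47}\right)} = \frac{1}{8 - \frac{13}{47}} = \frac{1}{\frac{363}{47}} = \frac{47}{363}$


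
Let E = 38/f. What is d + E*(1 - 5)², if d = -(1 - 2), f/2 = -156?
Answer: -37/39 ≈ -0.94872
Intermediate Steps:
f = -312 (f = 2*(-156) = -312)
d = 1 (d = -1*(-1) = 1)
E = -19/156 (E = 38/(-312) = 38*(-1/312) = -19/156 ≈ -0.12179)
d + E*(1 - 5)² = 1 - 19*(1 - 5)²/156 = 1 - 19/156*(-4)² = 1 - 19/156*16 = 1 - 76/39 = -37/39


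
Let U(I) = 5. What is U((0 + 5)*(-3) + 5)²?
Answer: 25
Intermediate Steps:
U((0 + 5)*(-3) + 5)² = 5² = 25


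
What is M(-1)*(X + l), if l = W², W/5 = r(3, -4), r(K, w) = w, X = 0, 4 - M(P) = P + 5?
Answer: 0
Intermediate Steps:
M(P) = -1 - P (M(P) = 4 - (P + 5) = 4 - (5 + P) = 4 + (-5 - P) = -1 - P)
W = -20 (W = 5*(-4) = -20)
l = 400 (l = (-20)² = 400)
M(-1)*(X + l) = (-1 - 1*(-1))*(0 + 400) = (-1 + 1)*400 = 0*400 = 0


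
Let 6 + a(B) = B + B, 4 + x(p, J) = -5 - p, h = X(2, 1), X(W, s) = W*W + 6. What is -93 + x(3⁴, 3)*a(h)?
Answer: -1353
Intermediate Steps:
X(W, s) = 6 + W² (X(W, s) = W² + 6 = 6 + W²)
h = 10 (h = 6 + 2² = 6 + 4 = 10)
x(p, J) = -9 - p (x(p, J) = -4 + (-5 - p) = -9 - p)
a(B) = -6 + 2*B (a(B) = -6 + (B + B) = -6 + 2*B)
-93 + x(3⁴, 3)*a(h) = -93 + (-9 - 1*3⁴)*(-6 + 2*10) = -93 + (-9 - 1*81)*(-6 + 20) = -93 + (-9 - 81)*14 = -93 - 90*14 = -93 - 1260 = -1353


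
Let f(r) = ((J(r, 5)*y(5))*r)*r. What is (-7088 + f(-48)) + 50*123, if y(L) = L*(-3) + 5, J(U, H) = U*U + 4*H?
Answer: -53545898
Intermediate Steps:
J(U, H) = U² + 4*H
y(L) = 5 - 3*L (y(L) = -3*L + 5 = 5 - 3*L)
f(r) = r²*(-200 - 10*r²) (f(r) = (((r² + 4*5)*(5 - 3*5))*r)*r = (((r² + 20)*(5 - 15))*r)*r = (((20 + r²)*(-10))*r)*r = ((-200 - 10*r²)*r)*r = (r*(-200 - 10*r²))*r = r²*(-200 - 10*r²))
(-7088 + f(-48)) + 50*123 = (-7088 + 10*(-48)²*(-20 - 1*(-48)²)) + 50*123 = (-7088 + 10*2304*(-20 - 1*2304)) + 6150 = (-7088 + 10*2304*(-20 - 2304)) + 6150 = (-7088 + 10*2304*(-2324)) + 6150 = (-7088 - 53544960) + 6150 = -53552048 + 6150 = -53545898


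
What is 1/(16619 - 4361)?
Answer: 1/12258 ≈ 8.1579e-5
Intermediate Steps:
1/(16619 - 4361) = 1/12258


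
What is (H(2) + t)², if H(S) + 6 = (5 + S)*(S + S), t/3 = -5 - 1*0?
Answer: 49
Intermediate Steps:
t = -15 (t = 3*(-5 - 1*0) = 3*(-5 + 0) = 3*(-5) = -15)
H(S) = -6 + 2*S*(5 + S) (H(S) = -6 + (5 + S)*(S + S) = -6 + (5 + S)*(2*S) = -6 + 2*S*(5 + S))
(H(2) + t)² = ((-6 + 2*2² + 10*2) - 15)² = ((-6 + 2*4 + 20) - 15)² = ((-6 + 8 + 20) - 15)² = (22 - 15)² = 7² = 49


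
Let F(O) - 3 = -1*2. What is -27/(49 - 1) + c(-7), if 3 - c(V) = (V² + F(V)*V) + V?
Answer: -521/16 ≈ -32.563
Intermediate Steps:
F(O) = 1 (F(O) = 3 - 1*2 = 3 - 2 = 1)
c(V) = 3 - V² - 2*V (c(V) = 3 - ((V² + 1*V) + V) = 3 - ((V² + V) + V) = 3 - ((V + V²) + V) = 3 - (V² + 2*V) = 3 + (-V² - 2*V) = 3 - V² - 2*V)
-27/(49 - 1) + c(-7) = -27/(49 - 1) + (3 - 1*(-7)² - 2*(-7)) = -27/48 + (3 - 1*49 + 14) = (1/48)*(-27) + (3 - 49 + 14) = -9/16 - 32 = -521/16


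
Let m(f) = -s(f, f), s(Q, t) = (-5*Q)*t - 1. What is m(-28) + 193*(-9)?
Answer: 2184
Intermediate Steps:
s(Q, t) = -1 - 5*Q*t (s(Q, t) = -5*Q*t - 1 = -1 - 5*Q*t)
m(f) = 1 + 5*f² (m(f) = -(-1 - 5*f*f) = -(-1 - 5*f²) = 1 + 5*f²)
m(-28) + 193*(-9) = (1 + 5*(-28)²) + 193*(-9) = (1 + 5*784) - 1737 = (1 + 3920) - 1737 = 3921 - 1737 = 2184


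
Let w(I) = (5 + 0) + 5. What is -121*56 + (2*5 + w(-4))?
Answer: -6756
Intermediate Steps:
w(I) = 10 (w(I) = 5 + 5 = 10)
-121*56 + (2*5 + w(-4)) = -121*56 + (2*5 + 10) = -6776 + (10 + 10) = -6776 + 20 = -6756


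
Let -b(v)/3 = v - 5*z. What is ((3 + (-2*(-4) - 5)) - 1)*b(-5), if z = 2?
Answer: 225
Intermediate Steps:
b(v) = 30 - 3*v (b(v) = -3*(v - 5*2) = -3*(v - 10) = -3*(-10 + v) = 30 - 3*v)
((3 + (-2*(-4) - 5)) - 1)*b(-5) = ((3 + (-2*(-4) - 5)) - 1)*(30 - 3*(-5)) = ((3 + (8 - 5)) - 1)*(30 + 15) = ((3 + 3) - 1)*45 = (6 - 1)*45 = 5*45 = 225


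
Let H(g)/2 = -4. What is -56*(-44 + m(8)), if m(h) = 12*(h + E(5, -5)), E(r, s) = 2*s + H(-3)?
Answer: 9184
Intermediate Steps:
H(g) = -8 (H(g) = 2*(-4) = -8)
E(r, s) = -8 + 2*s (E(r, s) = 2*s - 8 = -8 + 2*s)
m(h) = -216 + 12*h (m(h) = 12*(h + (-8 + 2*(-5))) = 12*(h + (-8 - 10)) = 12*(h - 18) = 12*(-18 + h) = -216 + 12*h)
-56*(-44 + m(8)) = -56*(-44 + (-216 + 12*8)) = -56*(-44 + (-216 + 96)) = -56*(-44 - 120) = -56*(-164) = 9184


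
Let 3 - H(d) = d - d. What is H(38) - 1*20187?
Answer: -20184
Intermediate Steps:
H(d) = 3 (H(d) = 3 - (d - d) = 3 - 1*0 = 3 + 0 = 3)
H(38) - 1*20187 = 3 - 1*20187 = 3 - 20187 = -20184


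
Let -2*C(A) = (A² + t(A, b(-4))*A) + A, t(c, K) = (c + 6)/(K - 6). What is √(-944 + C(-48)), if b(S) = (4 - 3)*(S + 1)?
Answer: 14*I*√10 ≈ 44.272*I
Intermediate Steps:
b(S) = 1 + S (b(S) = 1*(1 + S) = 1 + S)
t(c, K) = (6 + c)/(-6 + K)
C(A) = -A/2 - A²/2 - A*(-⅔ - A/9)/2 (C(A) = -((A² + ((6 + A)/(-6 + (1 - 4)))*A) + A)/2 = -((A² + ((6 + A)/(-6 - 3))*A) + A)/2 = -((A² + ((6 + A)/(-9))*A) + A)/2 = -((A² + (-(6 + A)/9)*A) + A)/2 = -((A² + (-⅔ - A/9)*A) + A)/2 = -((A² + A*(-⅔ - A/9)) + A)/2 = -(A + A² + A*(-⅔ - A/9))/2 = -A/2 - A²/2 - A*(-⅔ - A/9)/2)
√(-944 + C(-48)) = √(-944 - 1/18*(-48)*(3 + 8*(-48))) = √(-944 - 1/18*(-48)*(3 - 384)) = √(-944 - 1/18*(-48)*(-381)) = √(-944 - 1016) = √(-1960) = 14*I*√10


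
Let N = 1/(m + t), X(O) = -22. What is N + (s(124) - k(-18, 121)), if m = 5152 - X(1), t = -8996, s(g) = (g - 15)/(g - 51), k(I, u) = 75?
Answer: -20508925/279006 ≈ -73.507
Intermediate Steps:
s(g) = (-15 + g)/(-51 + g)
m = 5174 (m = 5152 - 1*(-22) = 5152 + 22 = 5174)
N = -1/3822 (N = 1/(5174 - 8996) = 1/(-3822) = -1/3822 ≈ -0.00026164)
N + (s(124) - k(-18, 121)) = -1/3822 + ((-15 + 124)/(-51 + 124) - 1*75) = -1/3822 + (109/73 - 75) = -1/3822 - 5366/73 = -20508925/279006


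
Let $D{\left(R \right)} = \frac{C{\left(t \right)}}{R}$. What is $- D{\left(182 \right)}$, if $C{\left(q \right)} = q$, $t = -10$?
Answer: $\frac{5}{91} \approx 0.054945$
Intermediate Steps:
$D{\left(R \right)} = - \frac{10}{R}$
$- D{\left(182 \right)} = - \frac{-10}{182} = \left(-1\right) \left(- \frac{5}{91}\right) = \frac{5}{91}$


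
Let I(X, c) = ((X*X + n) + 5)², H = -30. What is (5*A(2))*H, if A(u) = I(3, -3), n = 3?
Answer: -43350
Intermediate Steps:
I(X, c) = (8 + X²)² (I(X, c) = ((X*X + 3) + 5)² = ((X² + 3) + 5)² = ((3 + X²) + 5)² = (8 + X²)²)
A(u) = 289 (A(u) = (8 + 3²)² = (8 + 9)² = 17² = 289)
(5*A(2))*H = (5*289)*(-30) = 1445*(-30) = -43350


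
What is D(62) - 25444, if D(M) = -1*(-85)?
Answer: -25359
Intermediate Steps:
D(M) = 85
D(62) - 25444 = 85 - 25444 = -25359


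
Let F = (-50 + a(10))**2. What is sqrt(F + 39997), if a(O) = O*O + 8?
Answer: sqrt(43361) ≈ 208.23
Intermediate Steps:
a(O) = 8 + O**2 (a(O) = O**2 + 8 = 8 + O**2)
F = 3364 (F = (-50 + (8 + 10**2))**2 = (-50 + (8 + 100))**2 = (-50 + 108)**2 = 58**2 = 3364)
sqrt(F + 39997) = sqrt(3364 + 39997) = sqrt(43361)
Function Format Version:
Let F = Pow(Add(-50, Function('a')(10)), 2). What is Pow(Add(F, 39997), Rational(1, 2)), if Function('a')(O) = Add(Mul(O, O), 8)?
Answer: Pow(43361, Rational(1, 2)) ≈ 208.23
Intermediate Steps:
Function('a')(O) = Add(8, Pow(O, 2)) (Function('a')(O) = Add(Pow(O, 2), 8) = Add(8, Pow(O, 2)))
F = 3364 (F = Pow(Add(-50, Add(8, Pow(10, 2))), 2) = Pow(Add(-50, Add(8, 100)), 2) = Pow(Add(-50, 108), 2) = Pow(58, 2) = 3364)
Pow(Add(F, 39997), Rational(1, 2)) = Pow(Add(3364, 39997), Rational(1, 2)) = Pow(43361, Rational(1, 2))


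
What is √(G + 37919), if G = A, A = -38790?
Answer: I*√871 ≈ 29.513*I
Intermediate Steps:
G = -38790
√(G + 37919) = √(-38790 + 37919) = √(-871) = I*√871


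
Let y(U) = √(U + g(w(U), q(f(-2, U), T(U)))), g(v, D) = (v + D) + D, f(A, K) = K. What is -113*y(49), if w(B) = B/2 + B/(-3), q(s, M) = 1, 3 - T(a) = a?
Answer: -113*√2130/6 ≈ -869.19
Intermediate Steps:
T(a) = 3 - a
w(B) = B/6 (w(B) = B*(½) + B*(-⅓) = B/2 - B/3 = B/6)
g(v, D) = v + 2*D (g(v, D) = (D + v) + D = v + 2*D)
y(U) = √(2 + 7*U/6) (y(U) = √(U + (U/6 + 2*1)) = √(U + (U/6 + 2)) = √(U + (2 + U/6)) = √(2 + 7*U/6))
-113*y(49) = -113*√(72 + 42*49)/6 = -113*√(72 + 2058)/6 = -113*√2130/6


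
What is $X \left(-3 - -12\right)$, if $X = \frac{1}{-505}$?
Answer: $- \frac{9}{505} \approx -0.017822$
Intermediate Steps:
$X = - \frac{1}{505} \approx -0.0019802$
$X \left(-3 - -12\right) = - \frac{-3 - -12}{505} = - \frac{-3 + 12}{505} = \left(- \frac{1}{505}\right) 9 = - \frac{9}{505}$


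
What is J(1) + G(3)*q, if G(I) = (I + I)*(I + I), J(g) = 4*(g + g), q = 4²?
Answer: 584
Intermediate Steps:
q = 16
J(g) = 8*g (J(g) = 4*(2*g) = 8*g)
G(I) = 4*I² (G(I) = (2*I)*(2*I) = 4*I²)
J(1) + G(3)*q = 8*1 + (4*3²)*16 = 8 + (4*9)*16 = 8 + 36*16 = 8 + 576 = 584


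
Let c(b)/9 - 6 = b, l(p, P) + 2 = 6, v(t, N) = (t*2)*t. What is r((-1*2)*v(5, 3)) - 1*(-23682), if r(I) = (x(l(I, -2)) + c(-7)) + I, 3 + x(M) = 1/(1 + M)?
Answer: 117851/5 ≈ 23570.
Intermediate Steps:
v(t, N) = 2*t² (v(t, N) = (2*t)*t = 2*t²)
l(p, P) = 4 (l(p, P) = -2 + 6 = 4)
c(b) = 54 + 9*b
x(M) = -3 + 1/(1 + M)
r(I) = -59/5 + I (r(I) = ((-2 - 3*4)/(1 + 4) + (54 + 9*(-7))) + I = ((-2 - 12)/5 + (54 - 63)) + I = ((⅕)*(-14) - 9) + I = (-14/5 - 9) + I = -59/5 + I)
r((-1*2)*v(5, 3)) - 1*(-23682) = (-59/5 + (-1*2)*(2*5²)) - 1*(-23682) = (-59/5 - 4*25) + 23682 = (-59/5 - 2*50) + 23682 = (-59/5 - 100) + 23682 = -559/5 + 23682 = 117851/5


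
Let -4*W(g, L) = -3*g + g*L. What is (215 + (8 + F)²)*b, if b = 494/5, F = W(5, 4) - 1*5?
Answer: 861783/40 ≈ 21545.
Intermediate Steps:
W(g, L) = 3*g/4 - L*g/4 (W(g, L) = -(-3*g + g*L)/4 = -(-3*g + L*g)/4 = 3*g/4 - L*g/4)
F = -25/4 (F = (¼)*5*(3 - 1*4) - 1*5 = (¼)*5*(3 - 4) - 5 = (¼)*5*(-1) - 5 = -5/4 - 5 = -25/4 ≈ -6.2500)
b = 494/5 (b = 494*(⅕) = 494/5 ≈ 98.800)
(215 + (8 + F)²)*b = (215 + (8 - 25/4)²)*(494/5) = (215 + (7/4)²)*(494/5) = (215 + 49/16)*(494/5) = (3489/16)*(494/5) = 861783/40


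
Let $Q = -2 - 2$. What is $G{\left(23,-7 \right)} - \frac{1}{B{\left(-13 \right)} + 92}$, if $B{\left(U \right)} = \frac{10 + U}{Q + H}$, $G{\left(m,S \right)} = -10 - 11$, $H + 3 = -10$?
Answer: $- \frac{32924}{1567} \approx -21.011$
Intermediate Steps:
$H = -13$ ($H = -3 - 10 = -13$)
$Q = -4$ ($Q = -2 - 2 = -4$)
$G{\left(m,S \right)} = -21$
$B{\left(U \right)} = - \frac{10}{17} - \frac{U}{17}$ ($B{\left(U \right)} = \frac{10 + U}{-4 - 13} = \frac{10 + U}{-17} = \left(10 + U\right) \left(- \frac{1}{17}\right) = - \frac{10}{17} - \frac{U}{17}$)
$G{\left(23,-7 \right)} - \frac{1}{B{\left(-13 \right)} + 92} = -21 - \frac{1}{\left(- \frac{10}{17} - - \frac{13}{17}\right) + 92} = -21 - \frac{1}{\left(- \frac{10}{17} + \frac{13}{17}\right) + 92} = -21 - \frac{1}{\frac{3}{17} + 92} = -21 - \frac{1}{\frac{1567}{17}} = -21 - \frac{17}{1567} = - \frac{32924}{1567}$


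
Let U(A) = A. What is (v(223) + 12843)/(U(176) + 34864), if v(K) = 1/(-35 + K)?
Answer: 482897/1317504 ≈ 0.36652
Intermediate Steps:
(v(223) + 12843)/(U(176) + 34864) = (1/(-35 + 223) + 12843)/(176 + 34864) = (1/188 + 12843)/35040 = (1/188 + 12843)*(1/35040) = (2414485/188)*(1/35040) = 482897/1317504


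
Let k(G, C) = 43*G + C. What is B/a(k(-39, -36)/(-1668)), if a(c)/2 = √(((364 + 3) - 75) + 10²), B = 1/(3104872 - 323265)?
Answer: √2/155769992 ≈ 9.0789e-9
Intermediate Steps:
k(G, C) = C + 43*G
B = 1/2781607 ≈ 3.5950e-7
a(c) = 28*√2 (a(c) = 2*√(((364 + 3) - 75) + 10²) = 2*√((367 - 75) + 100) = 2*√(292 + 100) = 2*√392 = 2*(14*√2) = 28*√2)
B/a(k(-39, -36)/(-1668)) = 1/(2781607*((28*√2))) = (√2/56)/2781607 = √2/155769992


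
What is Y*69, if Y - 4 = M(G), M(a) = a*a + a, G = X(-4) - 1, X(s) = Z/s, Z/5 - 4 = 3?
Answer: 98601/16 ≈ 6162.6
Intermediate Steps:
Z = 35 (Z = 20 + 5*3 = 20 + 15 = 35)
X(s) = 35/s
G = -39/4 (G = 35/(-4) - 1 = 35*(-¼) - 1 = -35/4 - 1 = -39/4 ≈ -9.7500)
M(a) = a + a² (M(a) = a² + a = a + a²)
Y = 1429/16 (Y = 4 - 39*(1 - 39/4)/4 = 4 - 39/4*(-35/4) = 4 + 1365/16 = 1429/16 ≈ 89.313)
Y*69 = (1429/16)*69 = 98601/16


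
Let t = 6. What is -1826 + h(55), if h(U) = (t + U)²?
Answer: 1895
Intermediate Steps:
h(U) = (6 + U)²
-1826 + h(55) = -1826 + (6 + 55)² = -1826 + 61² = -1826 + 3721 = 1895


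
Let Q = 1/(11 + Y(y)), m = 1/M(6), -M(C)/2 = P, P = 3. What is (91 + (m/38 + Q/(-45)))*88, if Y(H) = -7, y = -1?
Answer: 6846092/855 ≈ 8007.1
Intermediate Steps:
M(C) = -6 (M(C) = -2*3 = -6)
m = -⅙ (m = 1/(-6) = -⅙ ≈ -0.16667)
Q = ¼ (Q = 1/(11 - 7) = 1/4 = ¼ ≈ 0.25000)
(91 + (m/38 + Q/(-45)))*88 = (91 + (-⅙/38 + (¼)/(-45)))*88 = (91 + (-⅙*1/38 + (¼)*(-1/45)))*88 = (91 + (-1/228 - 1/180))*88 = (91 - 17/1710)*88 = (155593/1710)*88 = 6846092/855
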